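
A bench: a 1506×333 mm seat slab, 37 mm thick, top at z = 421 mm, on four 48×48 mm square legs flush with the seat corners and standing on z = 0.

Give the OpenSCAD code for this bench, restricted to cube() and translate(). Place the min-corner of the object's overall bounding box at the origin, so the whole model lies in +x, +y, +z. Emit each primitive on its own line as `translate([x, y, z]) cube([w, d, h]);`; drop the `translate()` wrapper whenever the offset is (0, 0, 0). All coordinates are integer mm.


translate([0, 0, 384]) cube([1506, 333, 37]);
cube([48, 48, 384]);
translate([0, 285, 0]) cube([48, 48, 384]);
translate([1458, 0, 0]) cube([48, 48, 384]);
translate([1458, 285, 0]) cube([48, 48, 384]);


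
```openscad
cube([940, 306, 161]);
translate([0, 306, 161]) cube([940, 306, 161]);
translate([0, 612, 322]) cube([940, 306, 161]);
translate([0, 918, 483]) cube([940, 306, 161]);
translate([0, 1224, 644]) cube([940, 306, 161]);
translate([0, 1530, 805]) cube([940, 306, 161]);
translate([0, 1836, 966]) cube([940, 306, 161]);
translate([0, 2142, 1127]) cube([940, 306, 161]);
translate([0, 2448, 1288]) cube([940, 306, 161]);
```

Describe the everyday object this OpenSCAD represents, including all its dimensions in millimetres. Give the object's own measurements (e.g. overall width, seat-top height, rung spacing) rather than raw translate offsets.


A straight staircase of 9 solid steps. Each step is 940 mm wide (x), 306 mm deep (y, the going) and 161 mm tall (the rise). The first step rests on the floor; each subsequent step sits one going further in +y and one rise higher in +z, directly behind and above the previous step with no overlap.


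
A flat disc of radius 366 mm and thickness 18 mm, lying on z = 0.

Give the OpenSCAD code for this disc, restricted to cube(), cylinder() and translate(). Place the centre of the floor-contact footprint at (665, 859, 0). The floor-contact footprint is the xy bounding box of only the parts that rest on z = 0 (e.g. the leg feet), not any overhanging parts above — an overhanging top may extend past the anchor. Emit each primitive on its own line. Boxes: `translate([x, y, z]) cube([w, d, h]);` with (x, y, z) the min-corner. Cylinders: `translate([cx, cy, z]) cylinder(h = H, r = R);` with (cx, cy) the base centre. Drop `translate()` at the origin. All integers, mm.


translate([665, 859, 0]) cylinder(h = 18, r = 366);


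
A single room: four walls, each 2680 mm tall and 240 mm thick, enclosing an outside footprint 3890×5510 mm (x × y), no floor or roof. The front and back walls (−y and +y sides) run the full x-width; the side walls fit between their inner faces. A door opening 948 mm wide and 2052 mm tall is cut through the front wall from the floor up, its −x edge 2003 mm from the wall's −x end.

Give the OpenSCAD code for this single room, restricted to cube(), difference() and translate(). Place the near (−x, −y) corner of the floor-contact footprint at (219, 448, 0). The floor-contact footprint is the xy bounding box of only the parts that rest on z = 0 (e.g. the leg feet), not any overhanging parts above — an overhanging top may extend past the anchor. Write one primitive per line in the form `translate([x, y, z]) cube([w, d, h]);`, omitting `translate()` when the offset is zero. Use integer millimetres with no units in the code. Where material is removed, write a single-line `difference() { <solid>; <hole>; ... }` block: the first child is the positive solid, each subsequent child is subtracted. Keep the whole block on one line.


difference() { translate([219, 448, 0]) cube([3890, 240, 2680]); translate([2222, 448, 0]) cube([948, 240, 2052]); }
translate([219, 5718, 0]) cube([3890, 240, 2680]);
translate([219, 688, 0]) cube([240, 5030, 2680]);
translate([3869, 688, 0]) cube([240, 5030, 2680]);


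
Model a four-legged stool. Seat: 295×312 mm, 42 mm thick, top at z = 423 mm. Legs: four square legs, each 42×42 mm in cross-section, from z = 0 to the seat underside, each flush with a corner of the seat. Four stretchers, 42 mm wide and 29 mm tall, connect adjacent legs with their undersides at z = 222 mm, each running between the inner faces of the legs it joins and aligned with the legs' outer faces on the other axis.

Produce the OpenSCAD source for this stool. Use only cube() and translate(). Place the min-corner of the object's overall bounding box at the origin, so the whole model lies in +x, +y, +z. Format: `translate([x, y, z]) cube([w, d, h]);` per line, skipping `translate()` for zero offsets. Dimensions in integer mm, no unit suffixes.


// leg_h = 423 - 42 = 381
// stretcher span = 295 - 2*42 = 211
translate([0, 0, 381]) cube([295, 312, 42]);
cube([42, 42, 381]);
translate([253, 0, 0]) cube([42, 42, 381]);
translate([0, 270, 0]) cube([42, 42, 381]);
translate([253, 270, 0]) cube([42, 42, 381]);
translate([42, 0, 222]) cube([211, 42, 29]);
translate([42, 270, 222]) cube([211, 42, 29]);
translate([0, 42, 222]) cube([42, 228, 29]);
translate([253, 42, 222]) cube([42, 228, 29]);


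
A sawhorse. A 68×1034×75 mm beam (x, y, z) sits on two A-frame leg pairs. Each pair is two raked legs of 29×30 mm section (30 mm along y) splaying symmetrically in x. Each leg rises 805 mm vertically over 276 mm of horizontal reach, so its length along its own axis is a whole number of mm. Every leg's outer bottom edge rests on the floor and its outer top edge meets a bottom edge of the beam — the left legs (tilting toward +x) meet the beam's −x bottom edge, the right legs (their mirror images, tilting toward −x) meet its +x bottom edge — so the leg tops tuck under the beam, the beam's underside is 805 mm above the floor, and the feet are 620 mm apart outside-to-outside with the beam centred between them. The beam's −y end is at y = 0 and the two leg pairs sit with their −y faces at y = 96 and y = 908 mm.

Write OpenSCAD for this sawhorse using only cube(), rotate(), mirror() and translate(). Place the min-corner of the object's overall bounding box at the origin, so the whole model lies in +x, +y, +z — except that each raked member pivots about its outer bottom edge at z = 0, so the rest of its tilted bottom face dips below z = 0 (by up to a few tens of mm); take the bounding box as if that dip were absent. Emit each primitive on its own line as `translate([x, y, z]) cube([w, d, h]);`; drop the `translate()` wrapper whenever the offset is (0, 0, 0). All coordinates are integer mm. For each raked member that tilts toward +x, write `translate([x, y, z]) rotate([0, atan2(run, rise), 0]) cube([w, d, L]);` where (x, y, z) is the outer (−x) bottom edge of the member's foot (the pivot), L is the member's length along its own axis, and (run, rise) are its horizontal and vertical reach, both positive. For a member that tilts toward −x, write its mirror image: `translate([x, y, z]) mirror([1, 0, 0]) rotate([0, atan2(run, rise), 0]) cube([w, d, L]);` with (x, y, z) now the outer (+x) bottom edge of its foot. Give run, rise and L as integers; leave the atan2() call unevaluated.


translate([276, 0, 805]) cube([68, 1034, 75]);
translate([0, 96, 0]) rotate([0, atan2(276, 805), 0]) cube([29, 30, 851]);
translate([620, 96, 0]) mirror([1, 0, 0]) rotate([0, atan2(276, 805), 0]) cube([29, 30, 851]);
translate([0, 908, 0]) rotate([0, atan2(276, 805), 0]) cube([29, 30, 851]);
translate([620, 908, 0]) mirror([1, 0, 0]) rotate([0, atan2(276, 805), 0]) cube([29, 30, 851]);


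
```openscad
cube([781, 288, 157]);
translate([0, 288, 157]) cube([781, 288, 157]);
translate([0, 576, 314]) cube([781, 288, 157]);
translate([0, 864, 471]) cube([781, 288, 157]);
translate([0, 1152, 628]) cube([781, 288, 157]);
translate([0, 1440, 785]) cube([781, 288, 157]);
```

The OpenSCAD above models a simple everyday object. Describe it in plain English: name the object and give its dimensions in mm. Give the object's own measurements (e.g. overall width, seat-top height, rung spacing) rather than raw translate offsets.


A straight staircase of 6 solid steps. Each step is 781 mm wide (x), 288 mm deep (y, the going) and 157 mm tall (the rise). The first step rests on the floor; each subsequent step sits one going further in +y and one rise higher in +z, directly behind and above the previous step with no overlap.


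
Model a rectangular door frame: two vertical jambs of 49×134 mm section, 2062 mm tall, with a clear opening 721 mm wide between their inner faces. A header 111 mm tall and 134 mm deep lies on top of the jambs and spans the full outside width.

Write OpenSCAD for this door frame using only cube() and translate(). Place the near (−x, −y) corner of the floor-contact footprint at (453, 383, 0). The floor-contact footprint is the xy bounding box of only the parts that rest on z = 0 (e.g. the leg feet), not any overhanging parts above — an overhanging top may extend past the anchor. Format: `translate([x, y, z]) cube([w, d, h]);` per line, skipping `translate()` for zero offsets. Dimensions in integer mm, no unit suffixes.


translate([453, 383, 0]) cube([49, 134, 2062]);
translate([1223, 383, 0]) cube([49, 134, 2062]);
translate([453, 383, 2062]) cube([819, 134, 111]);


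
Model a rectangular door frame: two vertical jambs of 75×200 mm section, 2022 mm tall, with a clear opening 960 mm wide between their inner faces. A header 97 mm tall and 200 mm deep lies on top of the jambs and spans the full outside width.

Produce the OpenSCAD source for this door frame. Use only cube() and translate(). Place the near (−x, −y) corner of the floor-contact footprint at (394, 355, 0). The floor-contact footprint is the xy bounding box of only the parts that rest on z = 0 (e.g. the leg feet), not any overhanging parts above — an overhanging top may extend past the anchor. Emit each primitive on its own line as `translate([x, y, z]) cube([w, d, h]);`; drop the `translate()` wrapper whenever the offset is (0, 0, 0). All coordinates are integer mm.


translate([394, 355, 0]) cube([75, 200, 2022]);
translate([1429, 355, 0]) cube([75, 200, 2022]);
translate([394, 355, 2022]) cube([1110, 200, 97]);


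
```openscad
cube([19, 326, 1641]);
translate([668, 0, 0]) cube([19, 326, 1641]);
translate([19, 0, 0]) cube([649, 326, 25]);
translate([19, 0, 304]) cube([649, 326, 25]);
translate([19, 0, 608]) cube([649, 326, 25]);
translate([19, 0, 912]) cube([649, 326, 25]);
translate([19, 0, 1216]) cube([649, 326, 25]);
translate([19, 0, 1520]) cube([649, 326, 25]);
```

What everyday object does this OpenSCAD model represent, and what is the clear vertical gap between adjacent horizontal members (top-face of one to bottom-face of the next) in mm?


A bookshelf. The clear shelf gap is 279 mm.

Two tall side panels with 6 horizontal boards between them — a bookshelf. The first two shelf undersides are at z = 0 and z = 304; with shelf thickness 25, the clear gap is 304 − 0 − 25 = 279 mm.


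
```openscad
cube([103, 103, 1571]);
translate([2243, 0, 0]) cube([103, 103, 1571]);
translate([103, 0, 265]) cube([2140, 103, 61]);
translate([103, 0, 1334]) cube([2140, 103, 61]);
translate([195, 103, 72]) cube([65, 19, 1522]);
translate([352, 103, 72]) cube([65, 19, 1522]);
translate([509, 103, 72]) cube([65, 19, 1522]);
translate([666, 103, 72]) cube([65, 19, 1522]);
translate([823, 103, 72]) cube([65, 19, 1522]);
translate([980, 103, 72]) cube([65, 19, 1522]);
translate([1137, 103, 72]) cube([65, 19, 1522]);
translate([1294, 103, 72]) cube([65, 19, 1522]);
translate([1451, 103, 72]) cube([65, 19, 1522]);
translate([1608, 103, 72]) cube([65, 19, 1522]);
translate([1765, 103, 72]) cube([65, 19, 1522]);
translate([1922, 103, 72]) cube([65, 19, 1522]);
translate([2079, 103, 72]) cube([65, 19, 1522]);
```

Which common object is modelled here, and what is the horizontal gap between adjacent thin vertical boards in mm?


A fence section. The picket gap is 92 mm.

Two posts, two rails, 13 pickets — a fence section. Span 2140 mm holds 13 pickets of 65 mm with 14 equal gaps: ⌊(2140 − 13·65) / 14⌋ = 92 mm.


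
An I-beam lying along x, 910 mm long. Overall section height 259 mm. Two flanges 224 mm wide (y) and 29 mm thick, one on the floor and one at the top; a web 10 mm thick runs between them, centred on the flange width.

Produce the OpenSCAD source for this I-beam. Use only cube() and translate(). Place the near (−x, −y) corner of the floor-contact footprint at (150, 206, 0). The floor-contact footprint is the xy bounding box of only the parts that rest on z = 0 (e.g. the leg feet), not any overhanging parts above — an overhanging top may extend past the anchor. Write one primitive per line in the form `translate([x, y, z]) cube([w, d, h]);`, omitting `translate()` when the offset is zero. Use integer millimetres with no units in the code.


translate([150, 206, 0]) cube([910, 224, 29]);
translate([150, 313, 29]) cube([910, 10, 201]);
translate([150, 206, 230]) cube([910, 224, 29]);


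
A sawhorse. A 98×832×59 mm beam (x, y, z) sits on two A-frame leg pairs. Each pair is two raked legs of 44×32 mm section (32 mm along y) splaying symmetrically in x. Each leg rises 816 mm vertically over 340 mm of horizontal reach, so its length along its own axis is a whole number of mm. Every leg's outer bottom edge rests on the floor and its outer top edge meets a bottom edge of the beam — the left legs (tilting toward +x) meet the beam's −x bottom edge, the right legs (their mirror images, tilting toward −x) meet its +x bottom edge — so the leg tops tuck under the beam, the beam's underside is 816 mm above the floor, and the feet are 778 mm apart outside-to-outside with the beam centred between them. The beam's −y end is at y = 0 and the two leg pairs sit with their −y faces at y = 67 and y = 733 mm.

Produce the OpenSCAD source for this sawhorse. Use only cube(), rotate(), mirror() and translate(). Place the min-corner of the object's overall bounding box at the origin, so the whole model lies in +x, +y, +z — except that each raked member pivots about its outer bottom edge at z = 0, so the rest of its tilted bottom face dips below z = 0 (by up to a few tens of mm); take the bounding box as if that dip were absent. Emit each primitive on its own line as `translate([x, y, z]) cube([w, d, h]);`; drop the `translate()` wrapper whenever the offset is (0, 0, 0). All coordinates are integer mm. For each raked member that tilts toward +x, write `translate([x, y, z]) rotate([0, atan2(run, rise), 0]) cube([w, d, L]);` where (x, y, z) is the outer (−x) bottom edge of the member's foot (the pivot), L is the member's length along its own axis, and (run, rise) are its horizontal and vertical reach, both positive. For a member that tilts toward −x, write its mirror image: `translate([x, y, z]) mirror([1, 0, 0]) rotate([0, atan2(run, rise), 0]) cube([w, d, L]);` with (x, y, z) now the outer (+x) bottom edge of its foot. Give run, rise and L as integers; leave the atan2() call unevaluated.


// leg length = √(340² + 816²) = 884
// right-leg outer foot x = 2·340 + 98 = 778
// beam min-corner = (340, 0, 816)
translate([340, 0, 816]) cube([98, 832, 59]);
translate([0, 67, 0]) rotate([0, atan2(340, 816), 0]) cube([44, 32, 884]);
translate([778, 67, 0]) mirror([1, 0, 0]) rotate([0, atan2(340, 816), 0]) cube([44, 32, 884]);
translate([0, 733, 0]) rotate([0, atan2(340, 816), 0]) cube([44, 32, 884]);
translate([778, 733, 0]) mirror([1, 0, 0]) rotate([0, atan2(340, 816), 0]) cube([44, 32, 884]);


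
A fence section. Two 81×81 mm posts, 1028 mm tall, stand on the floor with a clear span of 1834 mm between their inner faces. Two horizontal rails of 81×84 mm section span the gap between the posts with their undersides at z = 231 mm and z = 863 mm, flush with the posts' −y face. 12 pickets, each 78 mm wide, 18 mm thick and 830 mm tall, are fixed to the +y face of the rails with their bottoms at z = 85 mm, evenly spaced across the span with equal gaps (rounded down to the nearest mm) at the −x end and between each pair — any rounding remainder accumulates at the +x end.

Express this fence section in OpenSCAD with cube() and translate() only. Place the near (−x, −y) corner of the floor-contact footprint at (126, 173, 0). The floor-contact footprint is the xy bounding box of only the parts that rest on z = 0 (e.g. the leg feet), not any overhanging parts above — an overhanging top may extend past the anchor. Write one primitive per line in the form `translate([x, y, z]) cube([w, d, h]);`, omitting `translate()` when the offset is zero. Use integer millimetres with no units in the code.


translate([126, 173, 0]) cube([81, 81, 1028]);
translate([2041, 173, 0]) cube([81, 81, 1028]);
translate([207, 173, 231]) cube([1834, 81, 84]);
translate([207, 173, 863]) cube([1834, 81, 84]);
translate([276, 254, 85]) cube([78, 18, 830]);
translate([423, 254, 85]) cube([78, 18, 830]);
translate([570, 254, 85]) cube([78, 18, 830]);
translate([717, 254, 85]) cube([78, 18, 830]);
translate([864, 254, 85]) cube([78, 18, 830]);
translate([1011, 254, 85]) cube([78, 18, 830]);
translate([1158, 254, 85]) cube([78, 18, 830]);
translate([1305, 254, 85]) cube([78, 18, 830]);
translate([1452, 254, 85]) cube([78, 18, 830]);
translate([1599, 254, 85]) cube([78, 18, 830]);
translate([1746, 254, 85]) cube([78, 18, 830]);
translate([1893, 254, 85]) cube([78, 18, 830]);


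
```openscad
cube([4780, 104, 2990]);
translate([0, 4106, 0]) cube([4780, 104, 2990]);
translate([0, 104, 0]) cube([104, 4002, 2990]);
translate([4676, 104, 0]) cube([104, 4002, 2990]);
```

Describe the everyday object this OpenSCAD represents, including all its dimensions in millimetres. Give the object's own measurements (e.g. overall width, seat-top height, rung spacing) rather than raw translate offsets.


The wall frame of a small rectangular building: four walls, each 2990 mm tall and 104 mm thick, enclosing a footprint 4780 mm (x) by 4210 mm (y) outside-to-outside, with no floor or roof. The front and back walls (the −y and +y sides) span the full width; the two side walls fit between them.


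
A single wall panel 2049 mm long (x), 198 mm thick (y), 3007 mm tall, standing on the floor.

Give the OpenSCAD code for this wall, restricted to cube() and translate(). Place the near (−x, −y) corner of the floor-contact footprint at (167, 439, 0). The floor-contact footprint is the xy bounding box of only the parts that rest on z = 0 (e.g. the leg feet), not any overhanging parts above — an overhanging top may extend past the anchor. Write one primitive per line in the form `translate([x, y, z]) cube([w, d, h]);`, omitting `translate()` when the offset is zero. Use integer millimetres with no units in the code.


translate([167, 439, 0]) cube([2049, 198, 3007]);


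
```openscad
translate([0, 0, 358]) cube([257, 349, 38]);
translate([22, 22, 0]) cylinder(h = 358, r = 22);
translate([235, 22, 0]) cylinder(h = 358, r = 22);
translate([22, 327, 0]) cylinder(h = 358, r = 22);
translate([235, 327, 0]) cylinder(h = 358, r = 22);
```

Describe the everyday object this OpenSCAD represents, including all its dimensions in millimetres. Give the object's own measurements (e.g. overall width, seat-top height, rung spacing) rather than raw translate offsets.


A simple wooden stool: a rectangular seat 257 mm (x) by 349 mm (y), 38 mm thick, top face at z = 396 mm, on four round legs, each 44 mm in diameter. The legs rest on z = 0, each leg's axis is inset half a diameter from the nearest pair of seat edges (so the leg's bounding box is flush with the corner).


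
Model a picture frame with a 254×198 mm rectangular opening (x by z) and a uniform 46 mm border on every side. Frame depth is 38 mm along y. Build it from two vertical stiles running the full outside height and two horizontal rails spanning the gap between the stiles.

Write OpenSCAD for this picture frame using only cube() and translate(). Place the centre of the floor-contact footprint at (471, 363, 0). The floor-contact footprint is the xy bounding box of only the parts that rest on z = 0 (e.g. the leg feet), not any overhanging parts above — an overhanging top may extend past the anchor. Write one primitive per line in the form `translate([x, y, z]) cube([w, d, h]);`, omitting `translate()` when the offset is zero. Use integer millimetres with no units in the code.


translate([298, 344, 0]) cube([46, 38, 290]);
translate([598, 344, 0]) cube([46, 38, 290]);
translate([344, 344, 0]) cube([254, 38, 46]);
translate([344, 344, 244]) cube([254, 38, 46]);


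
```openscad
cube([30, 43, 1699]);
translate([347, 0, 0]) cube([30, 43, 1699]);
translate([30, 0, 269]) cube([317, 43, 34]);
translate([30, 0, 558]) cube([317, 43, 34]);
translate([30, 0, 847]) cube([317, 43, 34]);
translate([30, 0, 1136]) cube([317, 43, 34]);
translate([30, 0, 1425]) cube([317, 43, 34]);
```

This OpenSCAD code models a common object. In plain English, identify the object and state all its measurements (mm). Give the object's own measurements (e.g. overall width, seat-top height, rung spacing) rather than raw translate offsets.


A straight ladder. Two 30×43 mm vertical rails, 1699 mm tall, stand 377 mm apart (outside-to-outside) with their front faces coplanar on the −y side. 5 rungs, each 43 mm deep and 34 mm tall, span between the inner faces of the rails, front faces flush with the rails. The lowest rung's underside is at z = 269 mm and rungs are spaced 289 mm apart (underside to underside).


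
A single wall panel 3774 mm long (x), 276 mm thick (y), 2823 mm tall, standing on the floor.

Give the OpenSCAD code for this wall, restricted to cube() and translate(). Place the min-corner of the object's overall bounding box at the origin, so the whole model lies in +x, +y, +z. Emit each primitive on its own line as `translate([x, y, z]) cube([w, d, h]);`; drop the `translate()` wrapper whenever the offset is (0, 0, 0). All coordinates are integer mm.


cube([3774, 276, 2823]);


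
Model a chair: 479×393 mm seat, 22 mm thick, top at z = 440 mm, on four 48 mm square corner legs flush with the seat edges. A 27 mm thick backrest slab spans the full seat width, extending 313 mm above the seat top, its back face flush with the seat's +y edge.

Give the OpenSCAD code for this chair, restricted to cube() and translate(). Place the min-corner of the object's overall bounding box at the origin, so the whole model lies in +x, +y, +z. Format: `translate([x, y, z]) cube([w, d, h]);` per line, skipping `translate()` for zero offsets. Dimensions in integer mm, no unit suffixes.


translate([0, 0, 418]) cube([479, 393, 22]);
cube([48, 48, 418]);
translate([431, 0, 0]) cube([48, 48, 418]);
translate([0, 345, 0]) cube([48, 48, 418]);
translate([431, 345, 0]) cube([48, 48, 418]);
translate([0, 366, 440]) cube([479, 27, 313]);


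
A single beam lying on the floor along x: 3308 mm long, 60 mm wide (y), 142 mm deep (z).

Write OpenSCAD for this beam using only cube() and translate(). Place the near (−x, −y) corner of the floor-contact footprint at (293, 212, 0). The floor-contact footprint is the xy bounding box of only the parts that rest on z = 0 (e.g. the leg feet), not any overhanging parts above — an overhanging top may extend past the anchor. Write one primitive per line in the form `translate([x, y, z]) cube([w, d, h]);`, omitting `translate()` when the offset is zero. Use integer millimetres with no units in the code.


translate([293, 212, 0]) cube([3308, 60, 142]);


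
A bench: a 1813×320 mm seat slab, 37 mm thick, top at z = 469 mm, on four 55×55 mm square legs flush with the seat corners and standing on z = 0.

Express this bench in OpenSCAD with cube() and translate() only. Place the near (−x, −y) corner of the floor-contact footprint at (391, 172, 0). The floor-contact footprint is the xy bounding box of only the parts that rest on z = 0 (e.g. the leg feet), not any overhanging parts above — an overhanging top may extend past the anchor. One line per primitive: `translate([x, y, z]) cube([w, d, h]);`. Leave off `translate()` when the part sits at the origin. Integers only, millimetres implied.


translate([391, 172, 432]) cube([1813, 320, 37]);
translate([391, 172, 0]) cube([55, 55, 432]);
translate([391, 437, 0]) cube([55, 55, 432]);
translate([2149, 172, 0]) cube([55, 55, 432]);
translate([2149, 437, 0]) cube([55, 55, 432]);


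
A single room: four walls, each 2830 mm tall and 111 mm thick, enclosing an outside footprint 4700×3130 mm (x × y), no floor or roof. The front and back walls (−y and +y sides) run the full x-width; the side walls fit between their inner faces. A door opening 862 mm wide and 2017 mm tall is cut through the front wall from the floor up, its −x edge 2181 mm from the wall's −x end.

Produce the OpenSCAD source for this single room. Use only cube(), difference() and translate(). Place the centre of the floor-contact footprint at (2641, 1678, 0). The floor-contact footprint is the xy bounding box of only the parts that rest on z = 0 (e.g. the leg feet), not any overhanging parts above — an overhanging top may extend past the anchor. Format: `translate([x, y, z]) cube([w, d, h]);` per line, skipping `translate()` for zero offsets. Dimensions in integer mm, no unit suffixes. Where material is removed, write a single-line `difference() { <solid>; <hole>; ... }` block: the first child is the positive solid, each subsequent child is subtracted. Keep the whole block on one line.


difference() { translate([291, 113, 0]) cube([4700, 111, 2830]); translate([2472, 113, 0]) cube([862, 111, 2017]); }
translate([291, 3132, 0]) cube([4700, 111, 2830]);
translate([291, 224, 0]) cube([111, 2908, 2830]);
translate([4880, 224, 0]) cube([111, 2908, 2830]);


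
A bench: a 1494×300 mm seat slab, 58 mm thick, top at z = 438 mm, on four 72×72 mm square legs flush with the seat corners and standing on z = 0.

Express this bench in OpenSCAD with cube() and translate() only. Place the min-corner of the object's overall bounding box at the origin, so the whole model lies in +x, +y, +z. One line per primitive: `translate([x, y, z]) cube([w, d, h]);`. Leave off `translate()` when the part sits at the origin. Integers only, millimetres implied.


translate([0, 0, 380]) cube([1494, 300, 58]);
cube([72, 72, 380]);
translate([0, 228, 0]) cube([72, 72, 380]);
translate([1422, 0, 0]) cube([72, 72, 380]);
translate([1422, 228, 0]) cube([72, 72, 380]);


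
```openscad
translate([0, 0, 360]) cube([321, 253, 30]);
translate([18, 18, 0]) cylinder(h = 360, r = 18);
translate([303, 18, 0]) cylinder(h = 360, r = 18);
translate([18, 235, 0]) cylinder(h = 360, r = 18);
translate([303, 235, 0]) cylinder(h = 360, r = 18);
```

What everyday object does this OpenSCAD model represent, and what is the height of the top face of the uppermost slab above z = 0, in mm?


A stool. The seat height is 390 mm.

A 321×253×30 slab at z = 360 on four corner cylinders — a stool. The seat top is 360 + 30 = 390 mm.


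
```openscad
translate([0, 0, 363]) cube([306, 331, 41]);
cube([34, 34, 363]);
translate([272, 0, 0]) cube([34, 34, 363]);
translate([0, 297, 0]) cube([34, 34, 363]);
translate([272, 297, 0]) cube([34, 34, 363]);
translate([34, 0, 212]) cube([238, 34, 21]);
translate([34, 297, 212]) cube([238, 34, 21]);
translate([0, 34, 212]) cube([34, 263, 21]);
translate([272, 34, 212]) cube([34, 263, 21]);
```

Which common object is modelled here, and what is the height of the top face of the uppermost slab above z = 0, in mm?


A stool. The seat height is 404 mm.

A 306×331×41 slab at z = 363 on four corner posts — a stool. The seat top is 363 + 41 = 404 mm.


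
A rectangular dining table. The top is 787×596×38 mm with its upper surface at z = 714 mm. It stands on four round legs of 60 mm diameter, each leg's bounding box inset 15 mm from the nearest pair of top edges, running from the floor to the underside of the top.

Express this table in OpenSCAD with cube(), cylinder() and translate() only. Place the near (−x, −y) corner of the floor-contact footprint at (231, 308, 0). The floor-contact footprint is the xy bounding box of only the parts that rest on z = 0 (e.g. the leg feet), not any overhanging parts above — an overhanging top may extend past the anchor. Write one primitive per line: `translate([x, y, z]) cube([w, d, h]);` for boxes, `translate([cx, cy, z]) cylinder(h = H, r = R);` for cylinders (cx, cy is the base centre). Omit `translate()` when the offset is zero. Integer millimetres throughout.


// leg_h = 714 - 38 = 676
translate([216, 293, 676]) cube([787, 596, 38]);
translate([261, 338, 0]) cylinder(h = 676, r = 30);
translate([958, 338, 0]) cylinder(h = 676, r = 30);
translate([261, 844, 0]) cylinder(h = 676, r = 30);
translate([958, 844, 0]) cylinder(h = 676, r = 30);


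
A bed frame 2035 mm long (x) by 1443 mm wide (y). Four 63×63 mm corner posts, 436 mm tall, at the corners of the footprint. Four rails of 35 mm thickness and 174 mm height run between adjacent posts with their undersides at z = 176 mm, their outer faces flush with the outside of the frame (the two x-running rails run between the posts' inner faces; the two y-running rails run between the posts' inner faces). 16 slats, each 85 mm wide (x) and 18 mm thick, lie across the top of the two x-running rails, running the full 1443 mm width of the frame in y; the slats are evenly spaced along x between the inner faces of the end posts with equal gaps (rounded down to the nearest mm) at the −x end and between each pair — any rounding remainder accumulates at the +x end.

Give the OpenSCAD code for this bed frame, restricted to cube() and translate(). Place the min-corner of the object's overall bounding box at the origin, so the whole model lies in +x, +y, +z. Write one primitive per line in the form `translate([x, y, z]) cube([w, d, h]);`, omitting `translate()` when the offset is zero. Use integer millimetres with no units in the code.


// slat z = rail_z + rail_h = 176 + 174 = 350
// slat gap = ⌊(1909 − 16·85) / 17⌋ = 32
cube([63, 63, 436]);
translate([0, 1380, 0]) cube([63, 63, 436]);
translate([1972, 0, 0]) cube([63, 63, 436]);
translate([1972, 1380, 0]) cube([63, 63, 436]);
translate([63, 0, 176]) cube([1909, 35, 174]);
translate([63, 1408, 176]) cube([1909, 35, 174]);
translate([0, 63, 176]) cube([35, 1317, 174]);
translate([2000, 63, 176]) cube([35, 1317, 174]);
translate([95, 0, 350]) cube([85, 1443, 18]);
translate([212, 0, 350]) cube([85, 1443, 18]);
translate([329, 0, 350]) cube([85, 1443, 18]);
translate([446, 0, 350]) cube([85, 1443, 18]);
translate([563, 0, 350]) cube([85, 1443, 18]);
translate([680, 0, 350]) cube([85, 1443, 18]);
translate([797, 0, 350]) cube([85, 1443, 18]);
translate([914, 0, 350]) cube([85, 1443, 18]);
translate([1031, 0, 350]) cube([85, 1443, 18]);
translate([1148, 0, 350]) cube([85, 1443, 18]);
translate([1265, 0, 350]) cube([85, 1443, 18]);
translate([1382, 0, 350]) cube([85, 1443, 18]);
translate([1499, 0, 350]) cube([85, 1443, 18]);
translate([1616, 0, 350]) cube([85, 1443, 18]);
translate([1733, 0, 350]) cube([85, 1443, 18]);
translate([1850, 0, 350]) cube([85, 1443, 18]);


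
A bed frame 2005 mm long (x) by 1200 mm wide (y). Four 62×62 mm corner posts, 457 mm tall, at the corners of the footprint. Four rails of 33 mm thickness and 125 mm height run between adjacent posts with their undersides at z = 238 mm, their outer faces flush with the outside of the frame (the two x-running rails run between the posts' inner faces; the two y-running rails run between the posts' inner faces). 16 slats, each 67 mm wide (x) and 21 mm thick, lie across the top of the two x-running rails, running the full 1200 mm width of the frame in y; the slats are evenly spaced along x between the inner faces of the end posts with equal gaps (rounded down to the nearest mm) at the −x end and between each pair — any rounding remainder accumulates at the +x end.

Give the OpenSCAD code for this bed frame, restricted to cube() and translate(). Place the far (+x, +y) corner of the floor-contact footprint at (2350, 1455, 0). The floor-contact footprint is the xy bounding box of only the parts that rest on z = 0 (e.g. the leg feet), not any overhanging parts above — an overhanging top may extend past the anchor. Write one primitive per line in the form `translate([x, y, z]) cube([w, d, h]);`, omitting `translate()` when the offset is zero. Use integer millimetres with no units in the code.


// slat z = rail_z + rail_h = 238 + 125 = 363
// slat gap = ⌊(1881 − 16·67) / 17⌋ = 47
translate([345, 255, 0]) cube([62, 62, 457]);
translate([345, 1393, 0]) cube([62, 62, 457]);
translate([2288, 255, 0]) cube([62, 62, 457]);
translate([2288, 1393, 0]) cube([62, 62, 457]);
translate([407, 255, 238]) cube([1881, 33, 125]);
translate([407, 1422, 238]) cube([1881, 33, 125]);
translate([345, 317, 238]) cube([33, 1076, 125]);
translate([2317, 317, 238]) cube([33, 1076, 125]);
translate([454, 255, 363]) cube([67, 1200, 21]);
translate([568, 255, 363]) cube([67, 1200, 21]);
translate([682, 255, 363]) cube([67, 1200, 21]);
translate([796, 255, 363]) cube([67, 1200, 21]);
translate([910, 255, 363]) cube([67, 1200, 21]);
translate([1024, 255, 363]) cube([67, 1200, 21]);
translate([1138, 255, 363]) cube([67, 1200, 21]);
translate([1252, 255, 363]) cube([67, 1200, 21]);
translate([1366, 255, 363]) cube([67, 1200, 21]);
translate([1480, 255, 363]) cube([67, 1200, 21]);
translate([1594, 255, 363]) cube([67, 1200, 21]);
translate([1708, 255, 363]) cube([67, 1200, 21]);
translate([1822, 255, 363]) cube([67, 1200, 21]);
translate([1936, 255, 363]) cube([67, 1200, 21]);
translate([2050, 255, 363]) cube([67, 1200, 21]);
translate([2164, 255, 363]) cube([67, 1200, 21]);


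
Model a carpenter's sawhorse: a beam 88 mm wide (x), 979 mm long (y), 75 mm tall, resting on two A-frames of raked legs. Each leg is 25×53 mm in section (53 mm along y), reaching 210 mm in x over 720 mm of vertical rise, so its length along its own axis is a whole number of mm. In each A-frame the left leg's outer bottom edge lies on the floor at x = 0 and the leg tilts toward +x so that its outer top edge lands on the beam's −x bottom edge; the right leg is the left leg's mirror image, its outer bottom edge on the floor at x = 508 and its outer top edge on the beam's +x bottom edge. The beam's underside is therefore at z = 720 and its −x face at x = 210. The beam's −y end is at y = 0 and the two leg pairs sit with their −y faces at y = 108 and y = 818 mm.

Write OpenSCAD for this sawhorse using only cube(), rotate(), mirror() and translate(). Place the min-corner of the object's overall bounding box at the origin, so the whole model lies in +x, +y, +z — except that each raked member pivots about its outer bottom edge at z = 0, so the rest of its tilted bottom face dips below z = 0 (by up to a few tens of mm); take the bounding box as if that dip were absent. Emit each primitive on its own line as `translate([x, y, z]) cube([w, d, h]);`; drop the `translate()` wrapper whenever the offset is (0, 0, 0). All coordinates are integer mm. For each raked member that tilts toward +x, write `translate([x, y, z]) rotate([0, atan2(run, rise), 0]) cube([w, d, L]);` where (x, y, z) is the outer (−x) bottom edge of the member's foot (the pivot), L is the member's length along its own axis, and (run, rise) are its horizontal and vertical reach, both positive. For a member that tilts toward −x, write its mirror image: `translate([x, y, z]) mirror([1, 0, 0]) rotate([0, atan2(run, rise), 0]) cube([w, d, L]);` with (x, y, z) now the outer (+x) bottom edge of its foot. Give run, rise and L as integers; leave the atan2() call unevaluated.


// leg length = √(210² + 720²) = 750
// right-leg outer foot x = 2·210 + 88 = 508
// beam min-corner = (210, 0, 720)
translate([210, 0, 720]) cube([88, 979, 75]);
translate([0, 108, 0]) rotate([0, atan2(210, 720), 0]) cube([25, 53, 750]);
translate([508, 108, 0]) mirror([1, 0, 0]) rotate([0, atan2(210, 720), 0]) cube([25, 53, 750]);
translate([0, 818, 0]) rotate([0, atan2(210, 720), 0]) cube([25, 53, 750]);
translate([508, 818, 0]) mirror([1, 0, 0]) rotate([0, atan2(210, 720), 0]) cube([25, 53, 750]);


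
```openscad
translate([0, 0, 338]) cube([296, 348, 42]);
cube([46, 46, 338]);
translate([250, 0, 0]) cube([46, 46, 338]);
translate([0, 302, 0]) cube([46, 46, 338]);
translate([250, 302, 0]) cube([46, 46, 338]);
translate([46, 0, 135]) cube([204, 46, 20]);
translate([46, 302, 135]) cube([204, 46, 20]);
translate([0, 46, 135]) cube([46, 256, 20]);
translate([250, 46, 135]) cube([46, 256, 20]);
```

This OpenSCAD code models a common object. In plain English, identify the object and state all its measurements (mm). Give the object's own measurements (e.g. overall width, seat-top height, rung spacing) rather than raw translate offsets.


A four-legged stool. The seat is a 296×348×42 mm slab whose top surface is at z = 380 mm; four square legs, each 46×46 mm in cross-section, run from the floor (z = 0) to the underside of the seat, each flush with a corner of the seat. Four stretchers, 46 mm wide and 20 mm tall, connect adjacent legs with their undersides at z = 135 mm, each running between the inner faces of the legs it joins and aligned with the legs' outer faces on the other axis.


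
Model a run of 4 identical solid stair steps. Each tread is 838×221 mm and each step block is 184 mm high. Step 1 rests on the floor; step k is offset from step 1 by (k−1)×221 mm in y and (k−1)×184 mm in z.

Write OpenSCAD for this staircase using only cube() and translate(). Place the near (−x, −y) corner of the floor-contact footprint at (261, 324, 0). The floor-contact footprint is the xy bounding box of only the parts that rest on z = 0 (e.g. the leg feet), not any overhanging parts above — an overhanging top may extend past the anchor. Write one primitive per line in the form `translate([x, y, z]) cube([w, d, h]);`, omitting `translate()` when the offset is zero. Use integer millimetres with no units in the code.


translate([261, 324, 0]) cube([838, 221, 184]);
translate([261, 545, 184]) cube([838, 221, 184]);
translate([261, 766, 368]) cube([838, 221, 184]);
translate([261, 987, 552]) cube([838, 221, 184]);


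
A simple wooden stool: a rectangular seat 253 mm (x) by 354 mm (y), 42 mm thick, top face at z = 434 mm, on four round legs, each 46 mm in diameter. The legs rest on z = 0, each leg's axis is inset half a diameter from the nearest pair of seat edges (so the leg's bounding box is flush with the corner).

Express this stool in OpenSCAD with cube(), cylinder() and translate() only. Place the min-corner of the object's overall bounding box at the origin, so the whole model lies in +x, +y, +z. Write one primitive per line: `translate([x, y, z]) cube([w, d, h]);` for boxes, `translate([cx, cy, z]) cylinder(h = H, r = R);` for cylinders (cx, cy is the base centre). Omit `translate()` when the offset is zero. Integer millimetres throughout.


translate([0, 0, 392]) cube([253, 354, 42]);
translate([23, 23, 0]) cylinder(h = 392, r = 23);
translate([230, 23, 0]) cylinder(h = 392, r = 23);
translate([23, 331, 0]) cylinder(h = 392, r = 23);
translate([230, 331, 0]) cylinder(h = 392, r = 23);


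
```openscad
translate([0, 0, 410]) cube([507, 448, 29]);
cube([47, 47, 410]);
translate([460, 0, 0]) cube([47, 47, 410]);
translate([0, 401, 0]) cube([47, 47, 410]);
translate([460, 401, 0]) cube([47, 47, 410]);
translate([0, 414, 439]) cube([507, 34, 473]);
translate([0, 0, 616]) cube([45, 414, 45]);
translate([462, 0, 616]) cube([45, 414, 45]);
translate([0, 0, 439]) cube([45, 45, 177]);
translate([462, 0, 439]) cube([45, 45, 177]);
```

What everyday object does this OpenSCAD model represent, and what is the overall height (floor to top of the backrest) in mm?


A chair. The overall height is 912 mm.

A slab on four corner posts with a tall panel at the back — a chair. The seat slab sits at z = 410 with thickness 29, and the 473 mm backrest starts at the seat top, so the overall height is 410 + 29 + 473 = 912 mm.


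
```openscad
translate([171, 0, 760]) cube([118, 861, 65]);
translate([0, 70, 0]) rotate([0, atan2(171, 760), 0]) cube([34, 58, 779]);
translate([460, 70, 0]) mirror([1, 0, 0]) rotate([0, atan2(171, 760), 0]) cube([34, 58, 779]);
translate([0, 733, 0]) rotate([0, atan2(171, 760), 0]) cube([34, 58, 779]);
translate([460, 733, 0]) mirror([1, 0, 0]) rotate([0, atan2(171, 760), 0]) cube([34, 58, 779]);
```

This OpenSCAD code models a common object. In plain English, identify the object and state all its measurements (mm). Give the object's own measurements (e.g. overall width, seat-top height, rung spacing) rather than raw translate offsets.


A sawhorse. A 118×861×65 mm beam (x, y, z) sits on two A-frame leg pairs. Each pair is two raked legs of 34×58 mm section (58 mm along y) splaying symmetrically in x. Each leg rises 760 mm vertically over 171 mm of horizontal reach and is 779 mm long along its own axis. Every leg's outer bottom edge rests on the floor and its outer top edge meets a bottom edge of the beam — the left legs (tilting toward +x) meet the beam's −x bottom edge, the right legs (their mirror images, tilting toward −x) meet its +x bottom edge — so the leg tops tuck under the beam, the beam's underside is 760 mm above the floor, and the feet are 460 mm apart outside-to-outside with the beam centred between them. The two leg pairs are set in 70 mm from either end of the beam.
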